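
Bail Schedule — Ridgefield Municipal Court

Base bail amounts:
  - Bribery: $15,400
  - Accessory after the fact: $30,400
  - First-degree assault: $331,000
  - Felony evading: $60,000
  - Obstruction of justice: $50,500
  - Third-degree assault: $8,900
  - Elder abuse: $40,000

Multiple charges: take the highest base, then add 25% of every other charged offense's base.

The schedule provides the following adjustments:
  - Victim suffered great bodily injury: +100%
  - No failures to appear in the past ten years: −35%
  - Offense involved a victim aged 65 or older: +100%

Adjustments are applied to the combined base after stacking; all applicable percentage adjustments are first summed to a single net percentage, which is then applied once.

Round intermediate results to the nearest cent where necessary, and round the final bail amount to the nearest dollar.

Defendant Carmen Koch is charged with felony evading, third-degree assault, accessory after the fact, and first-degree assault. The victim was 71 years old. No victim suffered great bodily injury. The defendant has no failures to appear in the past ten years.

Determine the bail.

Base amounts from the schedule: felony evading $60,000; third-degree assault $8,900; accessory after the fact $30,400; first-degree assault $331,000.
Stacking rule: highest base plus 25% of each additional charge. Highest is first-degree assault at $331,000. Additional: $60,000 × 25% = $15,000; $8,900 × 25% = $2,225; $30,400 × 25% = $7,600. Combined base = $331,000 + $24,825 = $355,825.
Net percentage adjustment: −35% +100% = +65%. $355,825 × 1.65 = $587,111.25.
Rounded to the nearest dollar: $587,111.

$587,111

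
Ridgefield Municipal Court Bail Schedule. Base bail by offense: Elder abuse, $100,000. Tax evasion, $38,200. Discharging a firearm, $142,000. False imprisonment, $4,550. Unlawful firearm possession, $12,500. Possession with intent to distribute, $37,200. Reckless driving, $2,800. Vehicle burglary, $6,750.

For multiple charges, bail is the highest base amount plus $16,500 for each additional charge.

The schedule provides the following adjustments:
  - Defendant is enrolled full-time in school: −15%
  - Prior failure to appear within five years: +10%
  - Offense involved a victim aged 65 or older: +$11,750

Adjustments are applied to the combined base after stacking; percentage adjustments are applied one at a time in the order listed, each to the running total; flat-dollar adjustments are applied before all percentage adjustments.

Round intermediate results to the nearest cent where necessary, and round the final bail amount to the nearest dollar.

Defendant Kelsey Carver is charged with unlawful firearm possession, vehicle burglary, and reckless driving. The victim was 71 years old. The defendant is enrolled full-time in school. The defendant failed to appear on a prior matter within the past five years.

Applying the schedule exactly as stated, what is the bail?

Base amounts from the schedule: unlawful firearm possession $12,500; vehicle burglary $6,750; reckless driving $2,800.
Stacking rule: highest base plus $16,500 per additional charge. Highest is unlawful firearm possession at $12,500; 2 additional charges → +$33,000. Combined base = $45,500.
Offense involved a victim aged 65 or older (+$11,750 flat): $45,500 + $11,750 = $57,250.
Defendant is enrolled full-time in school (−15%): $57,250 × 0.85 = $48,662.50.
Prior failure to appear within five years (+10%): $48,662.50 × 1.1 = $53,528.75.
Rounded to the nearest dollar: $53,529.

$53,529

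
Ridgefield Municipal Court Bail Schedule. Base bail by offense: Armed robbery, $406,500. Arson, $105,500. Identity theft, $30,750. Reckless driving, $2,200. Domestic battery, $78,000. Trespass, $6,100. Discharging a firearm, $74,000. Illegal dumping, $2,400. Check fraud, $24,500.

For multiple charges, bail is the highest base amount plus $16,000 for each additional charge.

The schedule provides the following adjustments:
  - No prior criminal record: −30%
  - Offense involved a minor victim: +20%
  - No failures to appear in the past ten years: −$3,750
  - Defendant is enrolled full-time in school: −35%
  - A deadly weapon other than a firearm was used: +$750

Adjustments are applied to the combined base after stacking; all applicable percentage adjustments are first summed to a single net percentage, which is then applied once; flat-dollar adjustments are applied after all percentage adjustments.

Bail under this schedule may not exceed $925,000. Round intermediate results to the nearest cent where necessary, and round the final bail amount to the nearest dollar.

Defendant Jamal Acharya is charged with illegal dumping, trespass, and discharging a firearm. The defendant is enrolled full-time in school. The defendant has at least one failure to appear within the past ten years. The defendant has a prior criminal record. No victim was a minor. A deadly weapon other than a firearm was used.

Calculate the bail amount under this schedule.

Base amounts from the schedule: illegal dumping $2,400; trespass $6,100; discharging a firearm $74,000.
Stacking rule: highest base plus $16,000 per additional charge. Highest is discharging a firearm at $74,000; 2 additional charges → +$32,000. Combined base = $106,000.
Defendant is enrolled full-time in school (−35%): $106,000 × 0.65 = $68,900.
A deadly weapon other than a firearm was used (+$750 flat): $68,900 + $750 = $69,650.
$69,650 is within the $925,000 maximum.

$69,650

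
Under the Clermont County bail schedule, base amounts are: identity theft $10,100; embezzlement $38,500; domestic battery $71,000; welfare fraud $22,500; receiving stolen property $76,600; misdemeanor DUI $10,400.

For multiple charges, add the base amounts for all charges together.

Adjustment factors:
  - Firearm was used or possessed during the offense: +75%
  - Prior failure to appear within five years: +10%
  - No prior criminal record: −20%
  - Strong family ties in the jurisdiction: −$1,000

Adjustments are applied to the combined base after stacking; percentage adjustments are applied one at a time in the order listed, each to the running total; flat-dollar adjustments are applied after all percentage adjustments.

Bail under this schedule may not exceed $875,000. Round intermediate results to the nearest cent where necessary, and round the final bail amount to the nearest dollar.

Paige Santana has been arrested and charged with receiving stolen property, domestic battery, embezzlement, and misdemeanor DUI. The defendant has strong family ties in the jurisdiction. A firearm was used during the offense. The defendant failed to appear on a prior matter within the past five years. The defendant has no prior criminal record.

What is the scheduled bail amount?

Base amounts from the schedule: receiving stolen property $76,600; domestic battery $71,000; embezzlement $38,500; misdemeanor DUI $10,400.
Stacking rule: sum of all bases. $76,600 + $71,000 + $38,500 + $10,400 = $196,500.
Firearm was used or possessed during the offense (+75%): $196,500 × 1.75 = $343,875.
Prior failure to appear within five years (+10%): $343,875 × 1.1 = $378,262.50.
No prior criminal record (−20%): $378,262.50 × 0.8 = $302,610.
Strong family ties in the jurisdiction (−$1,000 flat): $302,610 − $1,000 = $301,610.
$301,610 is within the $875,000 maximum.

$301,610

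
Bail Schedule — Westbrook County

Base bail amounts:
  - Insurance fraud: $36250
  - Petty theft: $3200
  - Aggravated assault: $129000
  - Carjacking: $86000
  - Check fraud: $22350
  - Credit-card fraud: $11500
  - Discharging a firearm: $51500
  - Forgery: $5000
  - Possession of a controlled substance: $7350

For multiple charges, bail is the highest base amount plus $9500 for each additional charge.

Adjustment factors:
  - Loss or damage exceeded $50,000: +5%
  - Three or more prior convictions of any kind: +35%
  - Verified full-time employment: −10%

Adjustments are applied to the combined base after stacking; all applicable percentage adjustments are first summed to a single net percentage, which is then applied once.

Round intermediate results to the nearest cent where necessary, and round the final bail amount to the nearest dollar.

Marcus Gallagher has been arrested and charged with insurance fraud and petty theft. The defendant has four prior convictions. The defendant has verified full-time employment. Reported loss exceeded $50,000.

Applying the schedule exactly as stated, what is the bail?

$59475

Base amounts from the schedule: insurance fraud $36250; petty theft $3200.
Stacking rule: highest base plus $9500 per additional charge. Highest is insurance fraud at $36250; 1 additional charge → +$9500. Combined base = $45750.
Net percentage adjustment: +5% +35% −10% = +30%. $45750 × 1.3 = $59475.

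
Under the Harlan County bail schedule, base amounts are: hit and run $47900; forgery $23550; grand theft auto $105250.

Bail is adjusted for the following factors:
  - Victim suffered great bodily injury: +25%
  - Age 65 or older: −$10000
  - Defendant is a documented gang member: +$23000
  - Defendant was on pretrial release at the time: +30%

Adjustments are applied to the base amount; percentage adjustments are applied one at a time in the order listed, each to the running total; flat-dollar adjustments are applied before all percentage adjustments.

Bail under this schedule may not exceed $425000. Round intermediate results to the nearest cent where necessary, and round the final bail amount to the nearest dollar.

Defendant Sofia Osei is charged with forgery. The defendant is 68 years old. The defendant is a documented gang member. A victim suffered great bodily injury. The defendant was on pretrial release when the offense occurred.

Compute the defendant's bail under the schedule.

$59394

Base amounts from the schedule: forgery $23550.
Single charge. Combined base = $23550.
Age 65 or older (−$10000 flat): $23550 − $10000 = $13550.
Defendant is a documented gang member (+$23000 flat): $13550 + $23000 = $36550.
Victim suffered great bodily injury (+25%): $36550 × 1.25 = $45687.50.
Defendant was on pretrial release at the time (+30%): $45687.50 × 1.3 = $59393.75.
$59393.75 is within the $425000 maximum.
Rounded to the nearest dollar: $59394.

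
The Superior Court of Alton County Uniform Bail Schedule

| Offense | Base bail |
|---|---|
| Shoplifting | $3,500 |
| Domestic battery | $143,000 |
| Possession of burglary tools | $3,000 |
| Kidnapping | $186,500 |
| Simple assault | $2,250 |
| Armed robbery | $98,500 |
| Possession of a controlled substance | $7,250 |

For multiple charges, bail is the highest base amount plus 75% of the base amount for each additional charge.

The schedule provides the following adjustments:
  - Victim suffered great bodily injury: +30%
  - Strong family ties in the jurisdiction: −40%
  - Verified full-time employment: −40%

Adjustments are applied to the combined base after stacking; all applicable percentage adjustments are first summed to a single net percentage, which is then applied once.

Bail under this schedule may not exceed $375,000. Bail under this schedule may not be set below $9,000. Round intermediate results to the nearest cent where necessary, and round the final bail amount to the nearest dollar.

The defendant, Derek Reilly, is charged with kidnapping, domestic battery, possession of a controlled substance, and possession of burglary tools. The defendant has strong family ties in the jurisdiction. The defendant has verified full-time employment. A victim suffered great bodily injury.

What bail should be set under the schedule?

$150,719

Base amounts from the schedule: kidnapping $186,500; domestic battery $143,000; possession of a controlled substance $7,250; possession of burglary tools $3,000.
Stacking rule: highest base plus 75% of each additional charge. Highest is kidnapping at $186,500. Additional: $143,000 × 75% = $107,250; $7,250 × 75% = $5,437.50; $3,000 × 75% = $2,250. Combined base = $186,500 + $114,937.50 = $301,437.50.
Net percentage adjustment: +30% −40% −40% = −50%. $301,437.50 × 0.5 = $150,718.75.
$150,718.75 is within the $375,000 maximum.
$150,718.75 is at or above the $9,000 minimum.
Rounded to the nearest dollar: $150,719.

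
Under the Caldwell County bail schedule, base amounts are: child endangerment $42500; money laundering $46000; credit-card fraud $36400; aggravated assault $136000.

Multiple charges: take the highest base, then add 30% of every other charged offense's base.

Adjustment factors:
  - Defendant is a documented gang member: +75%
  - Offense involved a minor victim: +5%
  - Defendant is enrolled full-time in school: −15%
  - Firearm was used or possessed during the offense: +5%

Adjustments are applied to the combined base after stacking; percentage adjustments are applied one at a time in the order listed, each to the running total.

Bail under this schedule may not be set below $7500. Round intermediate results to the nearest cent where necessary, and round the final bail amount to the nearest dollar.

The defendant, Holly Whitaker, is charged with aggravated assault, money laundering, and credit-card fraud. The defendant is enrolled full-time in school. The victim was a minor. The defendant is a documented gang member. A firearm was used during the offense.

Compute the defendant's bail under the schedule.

$263576

Base amounts from the schedule: aggravated assault $136000; money laundering $46000; credit-card fraud $36400.
Stacking rule: highest base plus 30% of each additional charge. Highest is aggravated assault at $136000. Additional: $46000 × 30% = $13800; $36400 × 30% = $10920. Combined base = $136000 + $24720 = $160720.
Defendant is a documented gang member (+75%): $160720 × 1.75 = $281260.
Offense involved a minor victim (+5%): $281260 × 1.05 = $295323.
Defendant is enrolled full-time in school (−15%): $295323 × 0.85 = $251024.55.
Firearm was used or possessed during the offense (+5%): $251024.55 × 1.05 = $263575.78.
$263575.78 is at or above the $7500 minimum.
Rounded to the nearest dollar: $263576.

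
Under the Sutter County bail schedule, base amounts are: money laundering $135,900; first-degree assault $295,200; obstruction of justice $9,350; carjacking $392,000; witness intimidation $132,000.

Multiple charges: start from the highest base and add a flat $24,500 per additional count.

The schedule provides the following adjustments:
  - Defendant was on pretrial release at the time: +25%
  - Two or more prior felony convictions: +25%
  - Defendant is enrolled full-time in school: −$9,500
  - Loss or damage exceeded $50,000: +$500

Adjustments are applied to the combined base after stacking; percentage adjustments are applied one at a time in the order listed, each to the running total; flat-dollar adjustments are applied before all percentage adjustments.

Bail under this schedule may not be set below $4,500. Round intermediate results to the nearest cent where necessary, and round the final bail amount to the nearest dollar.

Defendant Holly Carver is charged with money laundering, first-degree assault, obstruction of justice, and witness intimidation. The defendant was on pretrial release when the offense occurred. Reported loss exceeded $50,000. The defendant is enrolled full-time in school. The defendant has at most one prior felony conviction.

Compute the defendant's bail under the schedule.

Base amounts from the schedule: money laundering $135,900; first-degree assault $295,200; obstruction of justice $9,350; witness intimidation $132,000.
Stacking rule: highest base plus $24,500 per additional charge. Highest is first-degree assault at $295,200; 3 additional charges → +$73,500. Combined base = $368,700.
Defendant is enrolled full-time in school (−$9,500 flat): $368,700 − $9,500 = $359,200.
Loss or damage exceeded $50,000 (+$500 flat): $359,200 + $500 = $359,700.
Defendant was on pretrial release at the time (+25%): $359,700 × 1.25 = $449,625.
$449,625 is at or above the $4,500 minimum.

$449,625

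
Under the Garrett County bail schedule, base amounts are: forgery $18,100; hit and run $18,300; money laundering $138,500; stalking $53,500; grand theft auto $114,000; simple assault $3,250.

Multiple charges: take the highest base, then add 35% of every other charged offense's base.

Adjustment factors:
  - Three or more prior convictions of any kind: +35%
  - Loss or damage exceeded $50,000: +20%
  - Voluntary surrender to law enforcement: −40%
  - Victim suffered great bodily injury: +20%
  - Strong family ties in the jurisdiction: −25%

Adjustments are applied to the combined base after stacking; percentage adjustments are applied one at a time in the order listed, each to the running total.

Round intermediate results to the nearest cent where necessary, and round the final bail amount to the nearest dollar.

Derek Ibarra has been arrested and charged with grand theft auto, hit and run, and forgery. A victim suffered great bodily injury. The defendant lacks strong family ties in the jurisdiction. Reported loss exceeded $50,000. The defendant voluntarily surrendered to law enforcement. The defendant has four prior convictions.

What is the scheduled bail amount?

$147,830

Base amounts from the schedule: grand theft auto $114,000; hit and run $18,300; forgery $18,100.
Stacking rule: highest base plus 35% of each additional charge. Highest is grand theft auto at $114,000. Additional: $18,300 × 35% = $6,405; $18,100 × 35% = $6,335. Combined base = $114,000 + $12,740 = $126,740.
Three or more prior convictions of any kind (+35%): $126,740 × 1.35 = $171,099.
Loss or damage exceeded $50,000 (+20%): $171,099 × 1.2 = $205,318.80.
Voluntary surrender to law enforcement (−40%): $205,318.80 × 0.6 = $123,191.28.
Victim suffered great bodily injury (+20%): $123,191.28 × 1.2 = $147,829.54.
Rounded to the nearest dollar: $147,830.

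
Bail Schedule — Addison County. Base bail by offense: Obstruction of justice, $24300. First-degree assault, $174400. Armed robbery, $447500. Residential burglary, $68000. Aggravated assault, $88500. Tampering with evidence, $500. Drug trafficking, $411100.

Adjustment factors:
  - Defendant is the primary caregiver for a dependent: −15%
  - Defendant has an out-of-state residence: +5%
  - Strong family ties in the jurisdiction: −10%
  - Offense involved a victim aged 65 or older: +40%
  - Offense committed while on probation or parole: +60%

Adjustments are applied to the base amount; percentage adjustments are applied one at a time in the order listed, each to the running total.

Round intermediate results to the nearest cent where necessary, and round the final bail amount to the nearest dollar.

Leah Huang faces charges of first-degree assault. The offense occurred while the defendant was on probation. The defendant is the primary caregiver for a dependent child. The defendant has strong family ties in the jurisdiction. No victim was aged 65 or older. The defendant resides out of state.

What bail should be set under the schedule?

$224139

Base amounts from the schedule: first-degree assault $174400.
Single charge. Combined base = $174400.
Defendant is the primary caregiver for a dependent (−15%): $174400 × 0.85 = $148240.
Defendant has an out-of-state residence (+5%): $148240 × 1.05 = $155652.
Strong family ties in the jurisdiction (−10%): $155652 × 0.9 = $140086.80.
Offense committed while on probation or parole (+60%): $140086.80 × 1.6 = $224138.88.
Rounded to the nearest dollar: $224139.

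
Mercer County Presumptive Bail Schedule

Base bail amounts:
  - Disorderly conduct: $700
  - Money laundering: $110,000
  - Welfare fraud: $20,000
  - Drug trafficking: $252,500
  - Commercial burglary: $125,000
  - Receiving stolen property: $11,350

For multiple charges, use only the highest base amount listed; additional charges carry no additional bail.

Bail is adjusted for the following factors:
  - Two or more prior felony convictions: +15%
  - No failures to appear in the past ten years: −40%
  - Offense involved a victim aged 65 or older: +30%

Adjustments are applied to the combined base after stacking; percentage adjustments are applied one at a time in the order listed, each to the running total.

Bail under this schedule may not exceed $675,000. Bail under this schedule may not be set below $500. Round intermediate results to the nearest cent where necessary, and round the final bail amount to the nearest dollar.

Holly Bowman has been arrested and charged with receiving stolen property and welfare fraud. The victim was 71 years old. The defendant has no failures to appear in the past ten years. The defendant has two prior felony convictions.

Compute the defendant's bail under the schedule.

Base amounts from the schedule: receiving stolen property $11,350; welfare fraud $20,000.
Stacking rule: use the highest base only. Highest is welfare fraud at $20,000. Combined base = $20,000.
Two or more prior felony convictions (+15%): $20,000 × 1.15 = $23,000.
No failures to appear in the past ten years (−40%): $23,000 × 0.6 = $13,800.
Offense involved a victim aged 65 or older (+30%): $13,800 × 1.3 = $17,940.
$17,940 is within the $675,000 maximum.
$17,940 is at or above the $500 minimum.

$17,940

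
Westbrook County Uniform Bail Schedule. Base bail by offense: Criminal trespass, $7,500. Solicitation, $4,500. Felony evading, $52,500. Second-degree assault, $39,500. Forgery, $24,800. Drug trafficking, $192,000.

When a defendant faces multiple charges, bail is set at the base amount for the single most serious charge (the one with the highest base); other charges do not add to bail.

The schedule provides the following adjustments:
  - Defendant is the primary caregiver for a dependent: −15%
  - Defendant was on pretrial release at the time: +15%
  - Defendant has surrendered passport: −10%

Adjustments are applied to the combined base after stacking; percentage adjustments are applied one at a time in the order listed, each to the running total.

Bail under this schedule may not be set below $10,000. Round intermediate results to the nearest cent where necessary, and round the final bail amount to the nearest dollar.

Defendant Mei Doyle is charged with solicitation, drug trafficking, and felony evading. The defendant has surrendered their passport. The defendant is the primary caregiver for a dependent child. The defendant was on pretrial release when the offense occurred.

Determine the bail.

Base amounts from the schedule: solicitation $4,500; drug trafficking $192,000; felony evading $52,500.
Stacking rule: use the highest base only. Highest is drug trafficking at $192,000. Combined base = $192,000.
Defendant is the primary caregiver for a dependent (−15%): $192,000 × 0.85 = $163,200.
Defendant was on pretrial release at the time (+15%): $163,200 × 1.15 = $187,680.
Defendant has surrendered passport (−10%): $187,680 × 0.9 = $168,912.
$168,912 is at or above the $10,000 minimum.

$168,912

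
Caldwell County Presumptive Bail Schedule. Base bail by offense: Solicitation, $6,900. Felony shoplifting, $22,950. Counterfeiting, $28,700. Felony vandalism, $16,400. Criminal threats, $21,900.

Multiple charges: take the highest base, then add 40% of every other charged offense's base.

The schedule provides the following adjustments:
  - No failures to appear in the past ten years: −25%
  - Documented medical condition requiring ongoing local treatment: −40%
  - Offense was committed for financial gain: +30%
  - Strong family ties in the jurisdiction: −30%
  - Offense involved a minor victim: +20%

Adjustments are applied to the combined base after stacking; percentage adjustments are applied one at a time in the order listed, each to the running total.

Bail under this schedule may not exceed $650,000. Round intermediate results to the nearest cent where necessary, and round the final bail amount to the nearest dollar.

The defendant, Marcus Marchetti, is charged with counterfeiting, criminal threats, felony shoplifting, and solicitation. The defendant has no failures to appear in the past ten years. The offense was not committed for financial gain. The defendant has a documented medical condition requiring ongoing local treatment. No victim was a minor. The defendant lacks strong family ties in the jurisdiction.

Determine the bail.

$22,230

Base amounts from the schedule: counterfeiting $28,700; criminal threats $21,900; felony shoplifting $22,950; solicitation $6,900.
Stacking rule: highest base plus 40% of each additional charge. Highest is counterfeiting at $28,700. Additional: $21,900 × 40% = $8,760; $22,950 × 40% = $9,180; $6,900 × 40% = $2,760. Combined base = $28,700 + $20,700 = $49,400.
No failures to appear in the past ten years (−25%): $49,400 × 0.75 = $37,050.
Documented medical condition requiring ongoing local treatment (−40%): $37,050 × 0.6 = $22,230.
$22,230 is within the $650,000 maximum.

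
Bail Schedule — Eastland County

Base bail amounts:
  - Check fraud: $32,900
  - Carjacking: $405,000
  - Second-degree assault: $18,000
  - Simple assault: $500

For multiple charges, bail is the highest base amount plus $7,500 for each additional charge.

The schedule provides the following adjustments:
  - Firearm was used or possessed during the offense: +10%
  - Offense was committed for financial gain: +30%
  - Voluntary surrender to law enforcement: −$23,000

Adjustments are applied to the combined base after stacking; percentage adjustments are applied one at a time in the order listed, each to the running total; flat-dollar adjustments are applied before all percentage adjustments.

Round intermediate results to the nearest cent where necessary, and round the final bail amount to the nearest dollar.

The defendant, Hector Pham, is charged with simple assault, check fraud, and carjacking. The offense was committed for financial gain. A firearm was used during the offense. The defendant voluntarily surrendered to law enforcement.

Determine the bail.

Base amounts from the schedule: simple assault $500; check fraud $32,900; carjacking $405,000.
Stacking rule: highest base plus $7,500 per additional charge. Highest is carjacking at $405,000; 2 additional charges → +$15,000. Combined base = $420,000.
Voluntary surrender to law enforcement (−$23,000 flat): $420,000 − $23,000 = $397,000.
Firearm was used or possessed during the offense (+10%): $397,000 × 1.1 = $436,700.
Offense was committed for financial gain (+30%): $436,700 × 1.3 = $567,710.

$567,710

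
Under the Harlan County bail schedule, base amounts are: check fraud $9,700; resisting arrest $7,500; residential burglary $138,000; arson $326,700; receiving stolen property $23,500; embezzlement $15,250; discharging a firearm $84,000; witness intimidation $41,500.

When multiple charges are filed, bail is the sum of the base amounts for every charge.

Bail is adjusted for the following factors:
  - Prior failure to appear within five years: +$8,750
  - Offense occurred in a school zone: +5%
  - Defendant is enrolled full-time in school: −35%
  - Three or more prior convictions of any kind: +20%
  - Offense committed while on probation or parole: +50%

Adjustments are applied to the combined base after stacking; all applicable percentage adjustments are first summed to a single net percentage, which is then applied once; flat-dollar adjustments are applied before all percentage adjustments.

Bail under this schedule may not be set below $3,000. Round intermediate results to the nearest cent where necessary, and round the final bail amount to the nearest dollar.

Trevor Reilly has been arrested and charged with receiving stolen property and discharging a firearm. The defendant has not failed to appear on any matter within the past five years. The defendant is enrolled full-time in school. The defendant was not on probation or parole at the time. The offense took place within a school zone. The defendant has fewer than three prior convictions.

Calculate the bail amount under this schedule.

Base amounts from the schedule: receiving stolen property $23,500; discharging a firearm $84,000.
Stacking rule: sum of all bases. $23,500 + $84,000 = $107,500.
Net percentage adjustment: +5% −35% = −30%. $107,500 × 0.7 = $75,250.
$75,250 is at or above the $3,000 minimum.

$75,250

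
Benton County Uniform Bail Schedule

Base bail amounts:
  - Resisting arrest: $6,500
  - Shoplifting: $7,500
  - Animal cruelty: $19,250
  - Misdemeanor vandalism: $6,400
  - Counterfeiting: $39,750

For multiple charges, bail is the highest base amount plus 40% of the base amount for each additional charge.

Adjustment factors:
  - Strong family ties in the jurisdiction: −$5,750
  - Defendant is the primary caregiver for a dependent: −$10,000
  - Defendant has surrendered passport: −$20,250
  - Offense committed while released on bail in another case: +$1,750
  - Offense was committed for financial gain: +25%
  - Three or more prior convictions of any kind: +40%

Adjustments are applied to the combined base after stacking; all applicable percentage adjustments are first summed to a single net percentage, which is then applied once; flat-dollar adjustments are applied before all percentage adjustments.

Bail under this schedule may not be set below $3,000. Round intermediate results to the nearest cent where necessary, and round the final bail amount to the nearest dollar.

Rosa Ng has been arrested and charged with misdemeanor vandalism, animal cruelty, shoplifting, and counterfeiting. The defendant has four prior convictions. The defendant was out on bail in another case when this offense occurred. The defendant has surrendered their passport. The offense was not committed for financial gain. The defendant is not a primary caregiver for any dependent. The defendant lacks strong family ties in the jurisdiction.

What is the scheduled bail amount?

$48,314

Base amounts from the schedule: misdemeanor vandalism $6,400; animal cruelty $19,250; shoplifting $7,500; counterfeiting $39,750.
Stacking rule: highest base plus 40% of each additional charge. Highest is counterfeiting at $39,750. Additional: $6,400 × 40% = $2,560; $19,250 × 40% = $7,700; $7,500 × 40% = $3,000. Combined base = $39,750 + $13,260 = $53,010.
Defendant has surrendered passport (−$20,250 flat): $53,010 − $20,250 = $32,760.
Offense committed while released on bail in another case (+$1,750 flat): $32,760 + $1,750 = $34,510.
Three or more prior convictions of any kind (+40%): $34,510 × 1.4 = $48,314.
$48,314 is at or above the $3,000 minimum.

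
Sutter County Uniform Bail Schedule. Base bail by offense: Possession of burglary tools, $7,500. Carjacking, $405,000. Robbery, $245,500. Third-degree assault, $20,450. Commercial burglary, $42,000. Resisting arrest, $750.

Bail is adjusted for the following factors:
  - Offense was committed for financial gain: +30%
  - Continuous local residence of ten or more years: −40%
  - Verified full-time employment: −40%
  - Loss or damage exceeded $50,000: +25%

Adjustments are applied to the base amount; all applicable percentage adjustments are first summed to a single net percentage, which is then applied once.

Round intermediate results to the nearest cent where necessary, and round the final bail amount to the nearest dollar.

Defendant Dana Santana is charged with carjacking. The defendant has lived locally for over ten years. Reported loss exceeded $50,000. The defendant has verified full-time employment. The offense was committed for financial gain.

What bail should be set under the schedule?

Base amounts from the schedule: carjacking $405,000.
Single charge. Combined base = $405,000.
Net percentage adjustment: +30% −40% −40% +25% = −25%. $405,000 × 0.75 = $303,750.

$303,750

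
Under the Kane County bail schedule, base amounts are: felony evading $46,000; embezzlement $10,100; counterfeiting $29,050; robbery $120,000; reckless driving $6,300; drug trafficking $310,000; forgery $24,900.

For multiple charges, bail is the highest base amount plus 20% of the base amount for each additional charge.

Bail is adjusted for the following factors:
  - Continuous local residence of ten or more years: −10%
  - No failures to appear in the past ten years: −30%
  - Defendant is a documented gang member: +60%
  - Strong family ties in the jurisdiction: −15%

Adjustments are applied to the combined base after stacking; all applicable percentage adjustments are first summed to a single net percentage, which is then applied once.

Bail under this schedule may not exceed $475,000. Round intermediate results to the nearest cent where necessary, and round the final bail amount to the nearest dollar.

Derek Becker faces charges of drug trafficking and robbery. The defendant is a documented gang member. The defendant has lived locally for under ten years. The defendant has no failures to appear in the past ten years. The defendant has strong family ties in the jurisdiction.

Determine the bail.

Base amounts from the schedule: drug trafficking $310,000; robbery $120,000.
Stacking rule: highest base plus 20% of each additional charge. Highest is drug trafficking at $310,000. Additional: $120,000 × 20% = $24,000. Combined base = $310,000 + $24,000 = $334,000.
Net percentage adjustment: −30% +60% −15% = +15%. $334,000 × 1.15 = $384,100.
$384,100 is within the $475,000 maximum.

$384,100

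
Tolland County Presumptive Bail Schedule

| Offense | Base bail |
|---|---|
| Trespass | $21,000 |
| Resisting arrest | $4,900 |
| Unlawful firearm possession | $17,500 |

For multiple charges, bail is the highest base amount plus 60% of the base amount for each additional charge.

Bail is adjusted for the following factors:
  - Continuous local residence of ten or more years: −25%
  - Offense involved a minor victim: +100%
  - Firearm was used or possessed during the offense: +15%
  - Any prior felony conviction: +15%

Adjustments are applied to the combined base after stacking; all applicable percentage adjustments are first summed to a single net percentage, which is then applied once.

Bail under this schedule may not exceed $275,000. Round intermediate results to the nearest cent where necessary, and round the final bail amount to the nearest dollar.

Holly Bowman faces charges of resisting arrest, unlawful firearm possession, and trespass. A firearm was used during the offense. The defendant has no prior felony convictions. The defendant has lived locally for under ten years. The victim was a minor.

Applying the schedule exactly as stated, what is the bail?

$74,046

Base amounts from the schedule: resisting arrest $4,900; unlawful firearm possession $17,500; trespass $21,000.
Stacking rule: highest base plus 60% of each additional charge. Highest is trespass at $21,000. Additional: $4,900 × 60% = $2,940; $17,500 × 60% = $10,500. Combined base = $21,000 + $13,440 = $34,440.
Net percentage adjustment: +100% +15% = +115%. $34,440 × 2.15 = $74,046.
$74,046 is within the $275,000 maximum.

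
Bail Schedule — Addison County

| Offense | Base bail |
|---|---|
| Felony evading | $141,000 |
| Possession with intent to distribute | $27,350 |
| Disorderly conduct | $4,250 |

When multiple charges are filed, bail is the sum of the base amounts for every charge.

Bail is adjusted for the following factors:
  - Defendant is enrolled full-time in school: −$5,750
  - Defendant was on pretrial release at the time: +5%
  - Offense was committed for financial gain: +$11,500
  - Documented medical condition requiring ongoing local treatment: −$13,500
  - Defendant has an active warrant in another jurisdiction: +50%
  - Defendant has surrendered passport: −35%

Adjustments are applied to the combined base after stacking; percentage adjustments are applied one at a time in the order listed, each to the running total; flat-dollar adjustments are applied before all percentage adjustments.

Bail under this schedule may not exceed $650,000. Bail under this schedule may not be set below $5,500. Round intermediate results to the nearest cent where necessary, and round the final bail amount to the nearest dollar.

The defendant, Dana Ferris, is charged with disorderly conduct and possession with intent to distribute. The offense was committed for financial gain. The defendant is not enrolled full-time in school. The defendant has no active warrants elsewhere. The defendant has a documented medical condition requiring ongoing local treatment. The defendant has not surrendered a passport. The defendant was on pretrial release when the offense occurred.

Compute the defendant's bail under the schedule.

$31,080

Base amounts from the schedule: disorderly conduct $4,250; possession with intent to distribute $27,350.
Stacking rule: sum of all bases. $4,250 + $27,350 = $31,600.
Offense was committed for financial gain (+$11,500 flat): $31,600 + $11,500 = $43,100.
Documented medical condition requiring ongoing local treatment (−$13,500 flat): $43,100 − $13,500 = $29,600.
Defendant was on pretrial release at the time (+5%): $29,600 × 1.05 = $31,080.
$31,080 is within the $650,000 maximum.
$31,080 is at or above the $5,500 minimum.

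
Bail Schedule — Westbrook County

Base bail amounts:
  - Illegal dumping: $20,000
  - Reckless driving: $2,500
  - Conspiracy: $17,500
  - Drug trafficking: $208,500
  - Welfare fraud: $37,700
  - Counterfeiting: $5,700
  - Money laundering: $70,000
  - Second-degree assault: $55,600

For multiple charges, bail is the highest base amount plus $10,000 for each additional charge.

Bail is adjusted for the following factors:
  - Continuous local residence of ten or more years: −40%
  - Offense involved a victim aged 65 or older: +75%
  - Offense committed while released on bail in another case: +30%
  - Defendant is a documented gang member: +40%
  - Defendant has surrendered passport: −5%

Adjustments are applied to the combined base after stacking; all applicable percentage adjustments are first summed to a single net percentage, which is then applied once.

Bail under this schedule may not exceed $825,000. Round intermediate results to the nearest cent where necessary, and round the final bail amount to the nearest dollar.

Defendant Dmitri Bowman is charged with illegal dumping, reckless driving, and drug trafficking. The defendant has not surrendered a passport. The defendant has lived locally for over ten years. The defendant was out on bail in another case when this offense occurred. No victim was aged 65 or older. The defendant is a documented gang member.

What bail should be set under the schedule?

$297,050

Base amounts from the schedule: illegal dumping $20,000; reckless driving $2,500; drug trafficking $208,500.
Stacking rule: highest base plus $10,000 per additional charge. Highest is drug trafficking at $208,500; 2 additional charges → +$20,000. Combined base = $228,500.
Net percentage adjustment: −40% +30% +40% = +30%. $228,500 × 1.3 = $297,050.
$297,050 is within the $825,000 maximum.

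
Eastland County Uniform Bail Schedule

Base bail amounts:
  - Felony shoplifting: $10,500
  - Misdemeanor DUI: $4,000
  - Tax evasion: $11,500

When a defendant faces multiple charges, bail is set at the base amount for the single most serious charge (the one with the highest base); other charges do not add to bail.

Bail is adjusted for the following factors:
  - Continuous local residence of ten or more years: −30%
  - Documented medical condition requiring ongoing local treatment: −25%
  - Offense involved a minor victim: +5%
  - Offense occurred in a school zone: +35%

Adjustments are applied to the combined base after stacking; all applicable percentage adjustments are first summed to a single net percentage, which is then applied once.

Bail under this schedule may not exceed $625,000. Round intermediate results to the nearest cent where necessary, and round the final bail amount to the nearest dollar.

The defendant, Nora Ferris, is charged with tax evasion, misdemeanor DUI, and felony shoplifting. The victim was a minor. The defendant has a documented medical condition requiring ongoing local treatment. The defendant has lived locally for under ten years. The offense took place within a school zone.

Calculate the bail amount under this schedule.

$13,225

Base amounts from the schedule: tax evasion $11,500; misdemeanor DUI $4,000; felony shoplifting $10,500.
Stacking rule: use the highest base only. Highest is tax evasion at $11,500. Combined base = $11,500.
Net percentage adjustment: −25% +5% +35% = +15%. $11,500 × 1.15 = $13,225.
$13,225 is within the $625,000 maximum.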